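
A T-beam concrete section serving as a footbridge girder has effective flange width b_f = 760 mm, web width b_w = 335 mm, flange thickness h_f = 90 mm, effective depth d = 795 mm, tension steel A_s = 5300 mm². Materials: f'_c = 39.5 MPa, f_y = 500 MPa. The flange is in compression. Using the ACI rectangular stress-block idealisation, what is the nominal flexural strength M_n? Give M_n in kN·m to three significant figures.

Tension: T = A_s f_y = 5300 × 500 = 2650000 N.
Try a within the flange: a = T/(0.85 f'_c b_f) = 2650000/(0.85 × 39.5 × 760) = 103.85 mm.
a = 103.85 > h_f = 90 mm: the block extends into the web. Split into flange-overhang and web parts.
C_f = 0.85 f'_c (b_f − b_w) h_f = 0.85 × 39.5 × (760 − 335) × 90 = 1284244 N.
Remaining web compression depth: a_w = (T − C_f)/(0.85 f'_c b_w) = (2650000 − 1284244)/(0.85 × 39.5 × 335) = 121.43 mm.
M_n = C_f(d − h_f/2) + (T − C_f)(d − a_w/2) = 1284244 × (795 − 45) + 1365756 × (795 − 60.715) = 963.18 + 1002.85 = 1966.03 × 10⁶ N·mm.
M_n = 1966.03 kN·m.

M_n ≈ 1970 kN·m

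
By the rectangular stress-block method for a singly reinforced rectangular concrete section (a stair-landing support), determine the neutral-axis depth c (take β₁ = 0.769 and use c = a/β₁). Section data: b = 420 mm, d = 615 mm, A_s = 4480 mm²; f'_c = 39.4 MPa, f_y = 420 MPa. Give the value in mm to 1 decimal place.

T = A_s f_y = 4480 × 420 = 1881600 N = 1881.6 kN.
Setting C = 0.85 f'_c a b equal to T: a = 1881600/(0.85 × 39.4 × 420) = 133.771 mm.
With β₁ = 0.769, c = a/β₁ = 133.771/0.769 = 174.0 mm.

c ≈ 174.0 mm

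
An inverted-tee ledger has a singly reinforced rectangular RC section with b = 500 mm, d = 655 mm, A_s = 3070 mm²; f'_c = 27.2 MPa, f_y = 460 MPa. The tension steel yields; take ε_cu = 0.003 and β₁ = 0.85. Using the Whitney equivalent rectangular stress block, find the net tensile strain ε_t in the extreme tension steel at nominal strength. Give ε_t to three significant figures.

a = A_s f_y/(0.85 f'_c b) = 122.16 mm.
β₁ = 0.85, so c = a/β₁ = 122.16/0.85 = 143.72 mm.
From the linear strain diagram with ε_cu = 0.003: ε_t = 0.003 (d − c)/c = 0.003 × (655 − 143.72)/143.72 = 0.0107.
Since ε_t ≥ 0.005, the section is tension-controlled.

ε_t ≈ 0.0107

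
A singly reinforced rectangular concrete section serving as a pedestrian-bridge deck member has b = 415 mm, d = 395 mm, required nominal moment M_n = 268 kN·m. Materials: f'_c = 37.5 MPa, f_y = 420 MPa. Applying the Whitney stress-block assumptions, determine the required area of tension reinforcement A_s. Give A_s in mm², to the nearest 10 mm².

A_s ≈ 1740 mm²

With M_n = 0.85 f'_c a b (d − a/2), solve the quadratic for a:
a = d − √(d² − 2M_n/(0.85 f'_c b)) = 395 − √(395² − 2 × 268×10⁶/(0.85 × 37.5 × 415)) = 55.14 mm.
A_s = 0.85 f'_c a b / f_y = 0.85 × 37.5 × 55.14 × 415 / 420 = 1736.7 mm².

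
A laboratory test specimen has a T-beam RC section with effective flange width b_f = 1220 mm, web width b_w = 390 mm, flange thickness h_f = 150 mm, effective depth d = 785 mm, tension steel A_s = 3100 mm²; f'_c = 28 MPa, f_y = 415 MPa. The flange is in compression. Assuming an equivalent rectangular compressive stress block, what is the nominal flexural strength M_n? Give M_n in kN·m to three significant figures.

M_n ≈ 981 kN·m

Tension: T = A_s f_y = 3100 × 415 = 1286500 N.
Try a within the flange: a = T/(0.85 f'_c b_f) = 1286500/(0.85 × 28 × 1220) = 44.31 mm.
Since a = 44.31 ≤ h_f = 150 mm, the stress block lies entirely in the flange; analyse as a rectangular beam of width b_f.
M_n = T(d − a/2) = 1286500 × (785 − 22.155) = 981.40 × 10⁶ N·mm.
M_n = 981.40 kN·m.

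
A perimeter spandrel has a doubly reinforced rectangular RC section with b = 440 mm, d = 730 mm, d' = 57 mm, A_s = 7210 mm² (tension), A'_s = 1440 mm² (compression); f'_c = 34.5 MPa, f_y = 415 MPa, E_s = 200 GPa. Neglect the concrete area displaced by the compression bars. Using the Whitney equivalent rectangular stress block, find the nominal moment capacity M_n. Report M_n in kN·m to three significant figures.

M_n ≈ 1930 kN·m

Assume both tension and compression steel yield.
Net tension couple steel: A_s − A'_s = 5770 mm².
a = (A_s − A'_s) f_y / (0.85 f'_c b) = 2394550/(0.85 × 34.5 × 440) = 185.58 mm.
c = a/β₁ = 185.58/0.804 = 230.82 mm; ε'_s = 0.003(c − d')/c = 0.0023 ≥ f_y/E_s = 0.0021, so compression steel does yield.
M_n = (A_s − A'_s) f_y (d − a/2) + A'_s f_y (d − d') = [2394550 × (730 − 92.79) + 597600 × (730 − 57)] × 10⁻⁶ = 1525.83 + 402.18 = 1928.01 kN·m.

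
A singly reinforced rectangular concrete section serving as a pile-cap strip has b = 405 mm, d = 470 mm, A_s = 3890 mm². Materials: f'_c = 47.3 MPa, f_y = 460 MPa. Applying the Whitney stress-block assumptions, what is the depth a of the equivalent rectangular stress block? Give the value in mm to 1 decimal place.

T = A_s f_y = 3890 × 460 = 1789400 N = 1789.4 kN.
Setting C = 0.85 f'_c a b equal to T: a = 1789400/(0.85 × 47.3 × 405) = 109.9 mm.

a ≈ 109.9 mm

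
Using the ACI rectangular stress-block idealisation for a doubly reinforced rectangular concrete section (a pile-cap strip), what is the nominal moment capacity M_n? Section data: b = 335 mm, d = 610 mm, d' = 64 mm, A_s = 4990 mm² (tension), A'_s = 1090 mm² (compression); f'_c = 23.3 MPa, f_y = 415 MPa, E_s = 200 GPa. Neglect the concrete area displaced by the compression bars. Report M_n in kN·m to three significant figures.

Assume both tension and compression steel yield.
Net tension couple steel: A_s − A'_s = 3900 mm².
a = (A_s − A'_s) f_y / (0.85 f'_c b) = 1618500/(0.85 × 23.3 × 335) = 243.95 mm.
c = a/β₁ = 243.95/0.85 = 287.00 mm; ε'_s = 0.003(c − d')/c = 0.0023 ≥ f_y/E_s = 0.0021, so compression steel does yield.
M_n = (A_s − A'_s) f_y (d − a/2) + A'_s f_y (d − d') = [1618500 × (610 − 121.975) + 452350 × (610 − 64)] × 10⁻⁶ = 789.87 + 246.98 = 1036.85 kN·m.

M_n ≈ 1040 kN·m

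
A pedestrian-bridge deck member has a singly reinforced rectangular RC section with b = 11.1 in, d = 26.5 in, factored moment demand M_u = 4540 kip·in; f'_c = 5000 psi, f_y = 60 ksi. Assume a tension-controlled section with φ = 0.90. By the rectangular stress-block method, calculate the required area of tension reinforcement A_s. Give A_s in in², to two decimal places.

M_n = M_u/φ = 4540/0.90 = 5044.44 kip·in.
From M_n = 0.85 f'_c a b (d − a/2):
a = d − √(d² − 2M_n/(0.85 f'_c b)) = 26.5 − √(26.5² − 2 × 5044.44/(0.85 × 5 × 11.1)) = 4.400 in.
A_s = 0.85 f'_c a b / f_y = 0.85 × 5 × 4.400 × 11.1 / 60 = 3.460 in².

A_s ≈ 3.46 in²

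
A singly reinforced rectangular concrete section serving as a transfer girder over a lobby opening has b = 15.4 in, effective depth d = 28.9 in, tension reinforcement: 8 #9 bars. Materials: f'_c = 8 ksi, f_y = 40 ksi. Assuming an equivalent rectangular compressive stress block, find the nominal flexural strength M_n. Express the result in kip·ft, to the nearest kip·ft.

A_s = 8 × 1 = 8 in².
T = A_s f_y = 8 × 40 = 320 kips.
a = T/(0.85 f'_c b) = 320/(0.85 × 8 × 15.4) = 3.056 in.
M_n = T(d − a/2) = 320 × (28.9 − 1.528) = 8759.0 kip·in = 8759.0/12 = 729.92 kip·ft.

M_n ≈ 730 kip·ft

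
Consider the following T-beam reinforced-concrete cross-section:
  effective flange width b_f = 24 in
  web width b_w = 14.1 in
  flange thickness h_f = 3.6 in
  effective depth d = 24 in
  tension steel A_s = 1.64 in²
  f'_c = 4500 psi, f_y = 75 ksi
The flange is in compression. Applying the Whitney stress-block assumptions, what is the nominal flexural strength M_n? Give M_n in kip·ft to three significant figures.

M_n ≈ 239 kip·ft

Tension: T = A_s f_y = 1.64 × 75 = 123 kips.
Try a within the flange: a = T/(0.85 f'_c b_f) = 123/(0.85 × 4.5 × 24) = 1.340 in.
Since a = 1.340 ≤ h_f = 3.6 in, the stress block lies entirely in the flange; analyse as a rectangular beam of width b_f.
M_n = T(d − a/2) = 123 × (24 − 0.67) = 2869.6 kip·in.
M_n = 2869.6/12 = 239.13 kip·ft.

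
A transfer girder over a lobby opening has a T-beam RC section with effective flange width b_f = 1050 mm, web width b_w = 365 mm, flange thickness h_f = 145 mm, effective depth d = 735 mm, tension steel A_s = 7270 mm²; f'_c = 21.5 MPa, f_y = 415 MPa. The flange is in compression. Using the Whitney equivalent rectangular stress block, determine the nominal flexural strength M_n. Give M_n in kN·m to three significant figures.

M_n ≈ 1980 kN·m

Tension: T = A_s f_y = 7270 × 415 = 3017050 N.
Try a within the flange: a = T/(0.85 f'_c b_f) = 3017050/(0.85 × 21.5 × 1050) = 157.23 mm.
a = 157.23 > h_f = 145 mm: the block extends into the web. Split into flange-overhang and web parts.
C_f = 0.85 f'_c (b_f − b_w) h_f = 0.85 × 21.5 × (1050 − 365) × 145 = 1815164 N.
Remaining web compression depth: a_w = (T − C_f)/(0.85 f'_c b_w) = (3017050 − 1815164)/(0.85 × 21.5 × 365) = 180.18 mm.
M_n = C_f(d − h_f/2) + (T − C_f)(d − a_w/2) = 1815164 × (735 − 72.5) + 1201886 × (735 − 90.09) = 1202.55 + 775.11 = 1977.66 × 10⁶ N·mm.
M_n = 1977.66 kN·m.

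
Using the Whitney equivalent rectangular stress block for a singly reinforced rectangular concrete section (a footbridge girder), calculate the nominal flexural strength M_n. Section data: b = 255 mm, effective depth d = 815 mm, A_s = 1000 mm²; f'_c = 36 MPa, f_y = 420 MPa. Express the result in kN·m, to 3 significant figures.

T = A_s f_y = 1000 × 420 = 420000 N = 420 kN.
From C = T: a = T/(0.85 f'_c b) = 420000/(0.85 × 36 × 255) = 53.83 mm.
M_n = T(d − a/2) = 420 kN × (815 − 26.915) mm = 331.00 kN·m.

M_n ≈ 331 kN·m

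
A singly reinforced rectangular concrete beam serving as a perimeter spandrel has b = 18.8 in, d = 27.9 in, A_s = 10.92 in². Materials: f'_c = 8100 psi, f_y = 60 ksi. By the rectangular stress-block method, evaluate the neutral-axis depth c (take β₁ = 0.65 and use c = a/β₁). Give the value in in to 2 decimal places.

c ≈ 7.79 in

T = A_s f_y = 10.92 × 60 = 655.2 kips.
a = T/(0.85 f'_c b) = 655.2/(0.85 × 8.1 × 18.8) = 5.0619 in.
With β₁ = 0.65, c = a/β₁ = 5.0619/0.65 = 7.79 in.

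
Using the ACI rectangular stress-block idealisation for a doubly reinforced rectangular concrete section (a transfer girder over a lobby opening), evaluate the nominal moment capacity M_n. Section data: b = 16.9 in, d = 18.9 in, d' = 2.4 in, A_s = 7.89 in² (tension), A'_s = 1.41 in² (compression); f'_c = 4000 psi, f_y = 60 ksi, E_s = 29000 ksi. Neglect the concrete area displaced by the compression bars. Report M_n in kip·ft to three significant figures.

M_n ≈ 619 kip·ft

Assume both steels yield.
a = (A_s − A'_s) f_y/(0.85 f'_c b) = (7.89 − 1.41) × 60/(0.85 × 4 × 16.9) = 6.766 in.
c = a/β₁ = 6.766/0.85 = 7.960 in; ε'_s = 0.003(c − d')/c = 0.0021 ≥ ε_y = 0.0021, so the compression steel yields.
M_n = (A_s − A'_s) f_y (d − a/2) + A'_s f_y (d − d') = 388.8 × (18.9 − 3.383) + 84.6 × (18.9 − 2.4) = 6033.0 + 1395.9 = 7428.9 kip·in = 7428.9/12 = 619.08 kip·ft.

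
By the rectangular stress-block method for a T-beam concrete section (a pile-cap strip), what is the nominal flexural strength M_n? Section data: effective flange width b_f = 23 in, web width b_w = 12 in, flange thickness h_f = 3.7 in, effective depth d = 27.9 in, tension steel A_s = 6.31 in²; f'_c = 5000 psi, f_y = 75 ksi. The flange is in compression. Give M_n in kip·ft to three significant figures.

Tension: T = A_s f_y = 6.31 × 75 = 473.25 kips.
Try a within the flange: a = T/(0.85 f'_c b_f) = 473.25/(0.85 × 5 × 23) = 4.841 in.
a = 4.841 > h_f = 3.7 in: the block extends into the web. Split into flange-overhang and web parts.
C_f = 0.85 f'_c (b_f − b_w) h_f = 0.85 × 5 × (23 − 12) × 3.7 = 173.0 kips.
Remaining web compression depth: a_w = (T − C_f)/(0.85 f'_c b_w) = (473.25 − 173.0)/(0.85 × 5 × 12) = 5.887 in.
M_n = C_f(d − h_f/2) + (T − C_f)(d − a_w/2) = 173.0 × (27.9 − 1.85) + 300.25 × (27.9 − 2.9435) = 4506.7 + 7493.2 = 11999.9 kip·in.
M_n = 11999.9/12 = 999.99 kip·ft.

M_n ≈ 1000 kip·ft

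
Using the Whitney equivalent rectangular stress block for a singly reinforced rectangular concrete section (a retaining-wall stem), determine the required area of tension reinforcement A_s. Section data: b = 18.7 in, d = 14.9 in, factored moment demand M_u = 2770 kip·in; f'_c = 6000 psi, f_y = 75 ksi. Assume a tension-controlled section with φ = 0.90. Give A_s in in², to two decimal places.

M_n = M_u/φ = 2770/0.90 = 3077.78 kip·in.
From M_n = 0.85 f'_c a b (d − a/2):
a = d − √(d² − 2M_n/(0.85 f'_c b)) = 14.9 − √(14.9² − 2 × 3077.78/(0.85 × 6 × 18.7)) = 2.351 in.
A_s = 0.85 f'_c a b / f_y = 0.85 × 6 × 2.351 × 18.7 / 75 = 2.990 in².

A_s ≈ 2.99 in²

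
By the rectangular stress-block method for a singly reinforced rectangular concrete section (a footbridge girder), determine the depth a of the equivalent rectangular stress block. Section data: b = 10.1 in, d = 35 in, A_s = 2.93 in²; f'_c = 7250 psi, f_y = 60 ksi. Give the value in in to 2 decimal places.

a ≈ 2.82 in

T = A_s f_y = 2.93 × 60 = 175.8 kips.
a = T/(0.85 f'_c b) = 175.8/(0.85 × 7.25 × 10.1) = 2.82 in.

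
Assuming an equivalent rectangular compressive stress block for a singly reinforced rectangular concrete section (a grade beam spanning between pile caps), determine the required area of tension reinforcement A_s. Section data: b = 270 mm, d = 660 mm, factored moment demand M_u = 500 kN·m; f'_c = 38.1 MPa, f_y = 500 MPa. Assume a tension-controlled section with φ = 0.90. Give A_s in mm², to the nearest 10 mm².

A_s ≈ 1830 mm²

M_n = M_u/φ = 500/0.90 = 555.556 kN·m.
With M_n = 0.85 f'_c a b (d − a/2), solve the quadratic for a:
a = d − √(d² − 2M_n/(0.85 f'_c b)) = 660 − √(660² − 2 × 555.556×10⁶/(0.85 × 38.1 × 270)) = 104.55 mm.
A_s = 0.85 f'_c a b / f_y = 0.85 × 38.1 × 104.55 × 270 / 500 = 1828.4 mm².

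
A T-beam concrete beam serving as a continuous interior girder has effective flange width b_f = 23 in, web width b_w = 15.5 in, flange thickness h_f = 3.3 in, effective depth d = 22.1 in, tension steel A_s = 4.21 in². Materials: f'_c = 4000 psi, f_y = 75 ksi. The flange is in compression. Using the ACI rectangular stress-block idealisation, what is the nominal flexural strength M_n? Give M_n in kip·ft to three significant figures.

Tension: T = A_s f_y = 4.21 × 75 = 315.75 kips.
Try a within the flange: a = T/(0.85 f'_c b_f) = 315.75/(0.85 × 4 × 23) = 4.038 in.
a = 4.038 > h_f = 3.3 in: the block extends into the web. Split into flange-overhang and web parts.
C_f = 0.85 f'_c (b_f − b_w) h_f = 0.85 × 4 × (23 − 15.5) × 3.3 = 84.2 kips.
Remaining web compression depth: a_w = (T − C_f)/(0.85 f'_c b_w) = (315.75 − 84.2)/(0.85 × 4 × 15.5) = 4.394 in.
M_n = C_f(d − h_f/2) + (T − C_f)(d − a_w/2) = 84.2 × (22.1 − 1.65) + 231.55 × (22.1 − 2.197) = 1721.9 + 4608.5 = 6330.4 kip·in.
M_n = 6330.4/12 = 527.53 kip·ft.

M_n ≈ 528 kip·ft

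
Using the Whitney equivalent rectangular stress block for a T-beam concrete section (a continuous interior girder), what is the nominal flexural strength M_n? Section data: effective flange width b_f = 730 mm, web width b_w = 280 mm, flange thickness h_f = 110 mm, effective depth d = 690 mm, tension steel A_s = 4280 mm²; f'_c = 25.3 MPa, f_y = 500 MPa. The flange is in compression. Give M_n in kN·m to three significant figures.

M_n ≈ 1320 kN·m

Tension: T = A_s f_y = 4280 × 500 = 2140000 N.
Try a within the flange: a = T/(0.85 f'_c b_f) = 2140000/(0.85 × 25.3 × 730) = 136.32 mm.
a = 136.32 > h_f = 110 mm: the block extends into the web. Split into flange-overhang and web parts.
C_f = 0.85 f'_c (b_f − b_w) h_f = 0.85 × 25.3 × (730 − 280) × 110 = 1064498 N.
Remaining web compression depth: a_w = (T − C_f)/(0.85 f'_c b_w) = (2140000 − 1064498)/(0.85 × 25.3 × 280) = 178.61 mm.
M_n = C_f(d − h_f/2) + (T − C_f)(d − a_w/2) = 1064498 × (690 − 55) + 1075502 × (690 − 89.305) = 675.96 + 646.05 = 1322.01 × 10⁶ N·mm.
M_n = 1322.01 kN·m.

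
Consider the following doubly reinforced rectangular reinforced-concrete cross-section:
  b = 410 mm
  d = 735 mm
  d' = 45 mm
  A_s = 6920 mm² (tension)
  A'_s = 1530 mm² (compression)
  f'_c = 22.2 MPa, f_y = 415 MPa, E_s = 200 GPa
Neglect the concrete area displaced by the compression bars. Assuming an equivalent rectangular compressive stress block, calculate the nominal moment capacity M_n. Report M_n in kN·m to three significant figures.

Assume both tension and compression steel yield.
Net tension couple steel: A_s − A'_s = 5390 mm².
a = (A_s − A'_s) f_y / (0.85 f'_c b) = 2236850/(0.85 × 22.2 × 410) = 289.12 mm.
c = a/β₁ = 289.12/0.85 = 340.14 mm; ε'_s = 0.003(c − d')/c = 0.0026 ≥ f_y/E_s = 0.0021, so compression steel does yield.
M_n = (A_s − A'_s) f_y (d − a/2) + A'_s f_y (d − d') = [2236850 × (735 − 144.56) + 634950 × (735 − 45)] × 10⁻⁶ = 1320.73 + 438.12 = 1758.85 kN·m.

M_n ≈ 1760 kN·m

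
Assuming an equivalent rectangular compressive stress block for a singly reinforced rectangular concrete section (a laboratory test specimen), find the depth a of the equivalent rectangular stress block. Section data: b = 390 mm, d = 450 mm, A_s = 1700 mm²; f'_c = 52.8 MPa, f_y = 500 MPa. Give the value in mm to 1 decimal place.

T = A_s f_y = 1700 × 500 = 850000 N = 850 kN.
Setting C = 0.85 f'_c a b equal to T: a = 850000/(0.85 × 52.8 × 390) = 48.6 mm.

a ≈ 48.6 mm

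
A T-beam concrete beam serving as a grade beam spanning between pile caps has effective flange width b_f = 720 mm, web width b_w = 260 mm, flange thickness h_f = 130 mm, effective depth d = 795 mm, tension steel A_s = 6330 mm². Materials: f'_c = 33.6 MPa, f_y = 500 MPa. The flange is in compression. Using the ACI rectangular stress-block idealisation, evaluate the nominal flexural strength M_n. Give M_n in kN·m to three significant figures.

Tension: T = A_s f_y = 6330 × 500 = 3165000 N.
Try a within the flange: a = T/(0.85 f'_c b_f) = 3165000/(0.85 × 33.6 × 720) = 153.92 mm.
a = 153.92 > h_f = 130 mm: the block extends into the web. Split into flange-overhang and web parts.
C_f = 0.85 f'_c (b_f − b_w) h_f = 0.85 × 33.6 × (720 − 260) × 130 = 1707888 N.
Remaining web compression depth: a_w = (T − C_f)/(0.85 f'_c b_w) = (3165000 − 1707888)/(0.85 × 33.6 × 260) = 196.23 mm.
M_n = C_f(d − h_f/2) + (T − C_f)(d − a_w/2) = 1707888 × (795 − 65) + 1457112 × (795 − 98.115) = 1246.76 + 1015.44 = 2262.20 × 10⁶ N·mm.
M_n = 2262.20 kN·m.

M_n ≈ 2260 kN·m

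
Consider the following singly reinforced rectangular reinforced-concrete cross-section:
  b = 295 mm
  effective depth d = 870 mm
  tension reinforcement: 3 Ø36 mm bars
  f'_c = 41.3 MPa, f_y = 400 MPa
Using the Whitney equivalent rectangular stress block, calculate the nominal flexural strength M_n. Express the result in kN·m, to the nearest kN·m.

A_s = 3 × 1018 = 3054 mm².
T = A_s f_y = 3054 × 400 = 1221600 N = 1221.6 kN.
From C = T: a = T/(0.85 f'_c b) = 1221600/(0.85 × 41.3 × 295) = 117.96 mm.
M_n = T(d − a/2) = 1221.6 kN × (870 − 58.98) mm = 990.74 kN·m.

M_n ≈ 991 kN·m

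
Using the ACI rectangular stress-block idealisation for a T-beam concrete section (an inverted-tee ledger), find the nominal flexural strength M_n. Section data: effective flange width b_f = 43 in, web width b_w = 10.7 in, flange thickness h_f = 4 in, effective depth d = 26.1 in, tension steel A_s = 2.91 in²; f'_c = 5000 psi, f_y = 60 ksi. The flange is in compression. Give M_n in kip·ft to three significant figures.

Tension: T = A_s f_y = 2.91 × 60 = 174.6 kips.
Try a within the flange: a = T/(0.85 f'_c b_f) = 174.6/(0.85 × 5 × 43) = 0.955 in.
Since a = 0.955 ≤ h_f = 4 in, the stress block lies entirely in the flange; analyse as a rectangular beam of width b_f.
M_n = T(d − a/2) = 174.6 × (26.1 − 0.4775) = 4473.7 kip·in.
M_n = 4473.7/12 = 372.81 kip·ft.

M_n ≈ 373 kip·ft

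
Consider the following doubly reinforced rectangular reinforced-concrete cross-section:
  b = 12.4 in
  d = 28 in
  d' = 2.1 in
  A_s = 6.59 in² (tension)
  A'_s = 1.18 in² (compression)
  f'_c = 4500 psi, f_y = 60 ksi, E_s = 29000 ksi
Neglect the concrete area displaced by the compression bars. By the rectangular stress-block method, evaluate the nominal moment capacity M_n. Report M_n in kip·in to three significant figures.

M_n ≈ 9810 kip·in

Assume both steels yield.
a = (A_s − A'_s) f_y/(0.85 f'_c b) = (6.59 − 1.18) × 60/(0.85 × 4.5 × 12.4) = 6.844 in.
c = a/β₁ = 6.844/0.825 = 8.296 in; ε'_s = 0.003(c − d')/c = 0.0022 ≥ ε_y = 0.0021, so the compression steel yields.
M_n = (A_s − A'_s) f_y (d − a/2) + A'_s f_y (d − d') = 324.6 × (28 − 3.422) + 70.8 × (28 − 2.1) = 7978.0 + 1833.7 = 9811.7 kip·in.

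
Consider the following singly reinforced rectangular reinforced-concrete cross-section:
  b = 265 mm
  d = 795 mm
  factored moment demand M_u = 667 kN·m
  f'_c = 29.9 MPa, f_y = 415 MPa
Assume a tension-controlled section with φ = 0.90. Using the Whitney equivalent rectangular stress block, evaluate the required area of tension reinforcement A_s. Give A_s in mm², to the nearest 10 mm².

A_s ≈ 2490 mm²

M_n = M_u/φ = 667/0.90 = 741.111 kN·m.
With M_n = 0.85 f'_c a b (d − a/2), solve the quadratic for a:
a = d − √(d² − 2M_n/(0.85 f'_c b)) = 795 − √(795² − 2 × 741.111×10⁶/(0.85 × 29.9 × 265)) = 153.17 mm.
A_s = 0.85 f'_c a b / f_y = 0.85 × 29.9 × 153.17 × 265 / 415 = 2485.8 mm².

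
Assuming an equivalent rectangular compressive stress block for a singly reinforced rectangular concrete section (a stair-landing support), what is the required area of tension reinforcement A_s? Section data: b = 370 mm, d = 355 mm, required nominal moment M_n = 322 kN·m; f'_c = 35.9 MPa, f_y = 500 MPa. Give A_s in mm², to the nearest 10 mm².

A_s ≈ 2090 mm²

With M_n = 0.85 f'_c a b (d − a/2), solve the quadratic for a:
a = d − √(d² − 2M_n/(0.85 f'_c b)) = 355 − √(355² − 2 × 322×10⁶/(0.85 × 35.9 × 370)) = 92.35 mm.
A_s = 0.85 f'_c a b / f_y = 0.85 × 35.9 × 92.35 × 370 / 500 = 2085.4 mm².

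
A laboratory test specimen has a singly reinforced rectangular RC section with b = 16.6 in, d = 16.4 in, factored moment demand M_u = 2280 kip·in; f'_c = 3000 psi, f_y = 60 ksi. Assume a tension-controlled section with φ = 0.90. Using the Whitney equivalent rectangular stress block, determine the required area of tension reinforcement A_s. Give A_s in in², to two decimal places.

M_n = M_u/φ = 2280/0.90 = 2533.33 kip·in.
From M_n = 0.85 f'_c a b (d − a/2):
a = d − √(d² − 2M_n/(0.85 f'_c b)) = 16.4 − √(16.4² − 2 × 2533.33/(0.85 × 3 × 16.6)) = 4.183 in.
A_s = 0.85 f'_c a b / f_y = 0.85 × 3 × 4.183 × 16.6 / 60 = 2.951 in².

A_s ≈ 2.95 in²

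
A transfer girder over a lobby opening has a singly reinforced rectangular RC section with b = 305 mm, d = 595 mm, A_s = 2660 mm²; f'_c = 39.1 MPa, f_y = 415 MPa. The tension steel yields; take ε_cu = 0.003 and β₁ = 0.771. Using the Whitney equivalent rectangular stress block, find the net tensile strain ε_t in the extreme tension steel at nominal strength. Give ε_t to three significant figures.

a = A_s f_y/(0.85 f'_c b) = 108.90 mm.
β₁ = 0.771, so c = a/β₁ = 108.90/0.771 = 141.25 mm.
From the linear strain diagram with ε_cu = 0.003: ε_t = 0.003 (d − c)/c = 0.003 × (595 − 141.25)/141.25 = 0.00964.
Since ε_t ≥ 0.005, the section is tension-controlled.

ε_t ≈ 0.00964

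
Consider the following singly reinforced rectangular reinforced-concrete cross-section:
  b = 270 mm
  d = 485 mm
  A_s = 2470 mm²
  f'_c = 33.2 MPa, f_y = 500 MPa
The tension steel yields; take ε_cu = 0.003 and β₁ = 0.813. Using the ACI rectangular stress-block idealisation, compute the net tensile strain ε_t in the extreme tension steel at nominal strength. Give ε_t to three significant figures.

ε_t ≈ 0.00430

a = A_s f_y/(0.85 f'_c b) = 162.09 mm.
β₁ = 0.813, so c = a/β₁ = 162.09/0.813 = 199.37 mm.
From the linear strain diagram with ε_cu = 0.003: ε_t = 0.003 (d − c)/c = 0.003 × (485 − 199.37)/199.37 = 0.00430.
ε_t is between 0.004 and 0.005 — transition zone.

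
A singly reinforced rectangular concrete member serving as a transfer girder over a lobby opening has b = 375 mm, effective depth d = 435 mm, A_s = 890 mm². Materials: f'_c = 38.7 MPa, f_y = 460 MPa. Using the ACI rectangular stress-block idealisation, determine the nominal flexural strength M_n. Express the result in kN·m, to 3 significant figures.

T = A_s f_y = 890 × 460 = 409400 N = 409.4 kN.
From C = T: a = T/(0.85 f'_c b) = 409400/(0.85 × 38.7 × 375) = 33.19 mm.
M_n = T(d − a/2) = 409.4 kN × (435 − 16.595) mm = 171.30 kN·m.

M_n ≈ 171 kN·m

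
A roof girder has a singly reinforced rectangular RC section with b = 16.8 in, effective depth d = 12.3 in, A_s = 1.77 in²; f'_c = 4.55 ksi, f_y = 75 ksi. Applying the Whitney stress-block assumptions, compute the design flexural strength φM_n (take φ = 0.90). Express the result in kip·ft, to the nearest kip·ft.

φM_n ≈ 112 kip·ft

T = A_s f_y = 1.77 × 75 = 132.75 kips.
a = T/(0.85 f'_c b) = 132.75/(0.85 × 4.55 × 16.8) = 2.043 in.
M_n = T(d − a/2) = 132.75 × (12.3 − 1.0215) = 1497.2 kip·in = 1497.2/12 = 124.77 kip·ft.
φM_n = 0.90 × 124.77 = 112.29 kip·ft.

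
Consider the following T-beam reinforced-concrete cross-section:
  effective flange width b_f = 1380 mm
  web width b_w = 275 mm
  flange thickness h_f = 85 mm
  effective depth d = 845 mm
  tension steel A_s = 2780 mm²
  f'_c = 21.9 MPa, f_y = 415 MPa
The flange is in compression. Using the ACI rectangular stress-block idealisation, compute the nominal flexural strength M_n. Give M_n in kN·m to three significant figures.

Tension: T = A_s f_y = 2780 × 415 = 1153700 N.
Try a within the flange: a = T/(0.85 f'_c b_f) = 1153700/(0.85 × 21.9 × 1380) = 44.91 mm.
Since a = 44.91 ≤ h_f = 85 mm, the stress block lies entirely in the flange; analyse as a rectangular beam of width b_f.
M_n = T(d − a/2) = 1153700 × (845 − 22.455) = 948.97 × 10⁶ N·mm.
M_n = 948.97 kN·m.

M_n ≈ 949 kN·m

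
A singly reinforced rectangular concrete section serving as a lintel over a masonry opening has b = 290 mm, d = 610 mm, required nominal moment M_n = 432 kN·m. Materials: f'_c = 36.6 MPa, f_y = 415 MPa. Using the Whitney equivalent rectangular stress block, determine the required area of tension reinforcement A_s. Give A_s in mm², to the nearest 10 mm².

A_s ≈ 1830 mm²

With M_n = 0.85 f'_c a b (d − a/2), solve the quadratic for a:
a = d − √(d² − 2M_n/(0.85 f'_c b)) = 610 − √(610² − 2 × 432×10⁶/(0.85 × 36.6 × 290)) = 84.33 mm.
A_s = 0.85 f'_c a b / f_y = 0.85 × 36.6 × 84.33 × 290 / 415 = 1833.3 mm².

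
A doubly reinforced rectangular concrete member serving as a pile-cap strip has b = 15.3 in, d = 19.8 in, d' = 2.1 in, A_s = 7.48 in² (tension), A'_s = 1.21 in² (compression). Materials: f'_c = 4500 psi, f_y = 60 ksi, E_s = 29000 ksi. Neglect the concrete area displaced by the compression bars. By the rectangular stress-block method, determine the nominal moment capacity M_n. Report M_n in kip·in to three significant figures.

M_n ≈ 7520 kip·in

Assume both steels yield.
a = (A_s − A'_s) f_y/(0.85 f'_c b) = (7.48 − 1.21) × 60/(0.85 × 4.5 × 15.3) = 6.428 in.
c = a/β₁ = 6.428/0.825 = 7.792 in; ε'_s = 0.003(c − d')/c = 0.0022 ≥ ε_y = 0.0021, so the compression steel yields.
M_n = (A_s − A'_s) f_y (d − a/2) + A'_s f_y (d − d') = 376.2 × (19.8 − 3.214) + 72.6 × (19.8 − 2.1) = 6239.7 + 1285.0 = 7524.7 kip·in.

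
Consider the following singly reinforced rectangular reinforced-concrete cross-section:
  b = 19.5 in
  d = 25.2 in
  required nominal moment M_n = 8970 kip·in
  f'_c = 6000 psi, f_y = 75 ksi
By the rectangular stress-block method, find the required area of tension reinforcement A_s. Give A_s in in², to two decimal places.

A_s ≈ 5.14 in²

From M_n = 0.85 f'_c a b (d − a/2):
a = d − √(d² − 2M_n/(0.85 f'_c b)) = 25.2 − √(25.2² − 2 × 8970/(0.85 × 6 × 19.5)) = 3.878 in.
A_s = 0.85 f'_c a b / f_y = 0.85 × 6 × 3.878 × 19.5 / 75 = 5.142 in².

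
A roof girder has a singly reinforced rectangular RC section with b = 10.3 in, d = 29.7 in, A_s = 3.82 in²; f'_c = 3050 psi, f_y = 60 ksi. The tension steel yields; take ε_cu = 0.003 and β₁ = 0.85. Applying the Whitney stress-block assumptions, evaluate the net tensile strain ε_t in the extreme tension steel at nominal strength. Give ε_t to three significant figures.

ε_t ≈ 0.00582

a = A_s f_y/(0.85 f'_c b) = 8.583 in.
β₁ = 0.85, so c = a/β₁ = 8.583/0.85 = 10.098 in.
From the linear strain diagram with ε_cu = 0.003: ε_t = 0.003 (d − c)/c = 0.003 × (29.7 − 10.098)/10.098 = 0.00582.
Since ε_t ≥ 0.005, the section is tension-controlled.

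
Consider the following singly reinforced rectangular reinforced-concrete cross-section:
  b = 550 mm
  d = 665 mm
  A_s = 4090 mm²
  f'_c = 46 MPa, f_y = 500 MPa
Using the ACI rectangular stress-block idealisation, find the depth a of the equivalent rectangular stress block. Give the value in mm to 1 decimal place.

a ≈ 95.1 mm

T = A_s f_y = 4090 × 500 = 2045000 N = 2045 kN.
Setting C = 0.85 f'_c a b equal to T: a = 2045000/(0.85 × 46 × 550) = 95.1 mm.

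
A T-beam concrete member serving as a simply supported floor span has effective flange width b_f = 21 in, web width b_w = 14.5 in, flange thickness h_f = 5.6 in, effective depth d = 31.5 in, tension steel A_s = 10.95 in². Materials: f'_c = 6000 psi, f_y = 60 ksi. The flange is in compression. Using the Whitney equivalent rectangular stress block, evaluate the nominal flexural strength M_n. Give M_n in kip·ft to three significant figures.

Tension: T = A_s f_y = 10.95 × 60 = 657 kips.
Try a within the flange: a = T/(0.85 f'_c b_f) = 657/(0.85 × 6 × 21) = 6.134 in.
a = 6.134 > h_f = 5.6 in: the block extends into the web. Split into flange-overhang and web parts.
C_f = 0.85 f'_c (b_f − b_w) h_f = 0.85 × 6 × (21 − 14.5) × 5.6 = 185.6 kips.
Remaining web compression depth: a_w = (T − C_f)/(0.85 f'_c b_w) = (657 − 185.6)/(0.85 × 6 × 14.5) = 6.375 in.
M_n = C_f(d − h_f/2) + (T − C_f)(d − a_w/2) = 185.6 × (31.5 − 2.8) + 471.4 × (31.5 − 3.1875) = 5326.7 + 13346.5 = 18673.2 kip·in.
M_n = 18673.2/12 = 1556.10 kip·ft.

M_n ≈ 1560 kip·ft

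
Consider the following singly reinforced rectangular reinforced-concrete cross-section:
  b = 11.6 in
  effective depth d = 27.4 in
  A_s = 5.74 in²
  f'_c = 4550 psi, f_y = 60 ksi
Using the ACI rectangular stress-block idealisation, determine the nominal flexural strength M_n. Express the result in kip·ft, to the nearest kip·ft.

M_n ≈ 676 kip·ft

T = A_s f_y = 5.74 × 60 = 344.4 kips.
a = T/(0.85 f'_c b) = 344.4/(0.85 × 4.55 × 11.6) = 7.677 in.
M_n = T(d − a/2) = 344.4 × (27.4 − 3.8385) = 8114.6 kip·in = 8114.6/12 = 676.22 kip·ft.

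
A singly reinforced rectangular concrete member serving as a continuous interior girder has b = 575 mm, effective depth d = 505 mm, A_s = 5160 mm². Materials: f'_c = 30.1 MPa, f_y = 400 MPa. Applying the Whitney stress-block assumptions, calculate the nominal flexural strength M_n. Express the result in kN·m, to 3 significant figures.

M_n ≈ 898 kN·m

T = A_s f_y = 5160 × 400 = 2064000 N = 2064 kN.
From C = T: a = T/(0.85 f'_c b) = 2064000/(0.85 × 30.1 × 575) = 140.30 mm.
M_n = T(d − a/2) = 2064 kN × (505 − 70.15) mm = 897.53 kN·m.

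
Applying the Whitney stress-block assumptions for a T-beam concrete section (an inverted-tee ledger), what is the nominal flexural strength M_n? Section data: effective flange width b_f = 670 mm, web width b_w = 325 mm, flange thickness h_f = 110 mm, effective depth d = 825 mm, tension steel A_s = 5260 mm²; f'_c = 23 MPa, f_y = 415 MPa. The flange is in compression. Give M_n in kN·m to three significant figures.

Tension: T = A_s f_y = 5260 × 415 = 2182900 N.
Try a within the flange: a = T/(0.85 f'_c b_f) = 2182900/(0.85 × 23 × 670) = 166.65 mm.
a = 166.65 > h_f = 110 mm: the block extends into the web. Split into flange-overhang and web parts.
C_f = 0.85 f'_c (b_f − b_w) h_f = 0.85 × 23 × (670 − 325) × 110 = 741923 N.
Remaining web compression depth: a_w = (T − C_f)/(0.85 f'_c b_w) = (2182900 − 741923)/(0.85 × 23 × 325) = 226.79 mm.
M_n = C_f(d − h_f/2) + (T − C_f)(d − a_w/2) = 741923 × (825 − 55) + 1440977 × (825 − 113.395) = 571.28 + 1025.41 = 1596.69 × 10⁶ N·mm.
M_n = 1596.69 kN·m.

M_n ≈ 1600 kN·m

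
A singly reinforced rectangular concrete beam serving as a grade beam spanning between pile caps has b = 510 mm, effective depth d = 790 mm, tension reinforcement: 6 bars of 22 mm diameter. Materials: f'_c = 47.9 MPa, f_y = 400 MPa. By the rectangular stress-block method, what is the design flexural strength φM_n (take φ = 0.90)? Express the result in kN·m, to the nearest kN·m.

A_s = 6 × 380 = 2280 mm².
T = A_s f_y = 2280 × 400 = 912000 N = 912 kN.
From C = T: a = T/(0.85 f'_c b) = 912000/(0.85 × 47.9 × 510) = 43.92 mm.
M_n = T(d − a/2) = 912 kN × (790 − 21.96) mm = 700.45 kN·m.
φM_n = 0.90 × 700.45 = 630.41 kN·m.

φM_n ≈ 630 kN·m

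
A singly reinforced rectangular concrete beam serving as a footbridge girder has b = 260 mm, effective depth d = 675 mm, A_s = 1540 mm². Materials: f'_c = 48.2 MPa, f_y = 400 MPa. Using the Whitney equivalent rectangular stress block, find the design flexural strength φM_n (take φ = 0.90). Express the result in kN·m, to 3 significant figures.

T = A_s f_y = 1540 × 400 = 616000 N = 616 kN.
From C = T: a = T/(0.85 f'_c b) = 616000/(0.85 × 48.2 × 260) = 57.83 mm.
M_n = T(d − a/2) = 616 kN × (675 − 28.915) mm = 397.99 kN·m.
φM_n = 0.90 × 397.99 = 358.19 kN·m.

φM_n ≈ 358 kN·m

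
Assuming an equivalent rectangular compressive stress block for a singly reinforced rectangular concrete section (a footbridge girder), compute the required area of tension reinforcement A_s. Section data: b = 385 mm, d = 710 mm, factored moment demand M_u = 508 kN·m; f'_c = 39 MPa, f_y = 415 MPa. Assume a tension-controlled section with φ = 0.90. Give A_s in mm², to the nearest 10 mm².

M_n = M_u/φ = 508/0.90 = 564.444 kN·m.
With M_n = 0.85 f'_c a b (d − a/2), solve the quadratic for a:
a = d − √(d² − 2M_n/(0.85 f'_c b)) = 710 − √(710² − 2 × 564.444×10⁶/(0.85 × 39 × 385)) = 65.29 mm.
A_s = 0.85 f'_c a b / f_y = 0.85 × 39 × 65.29 × 385 / 415 = 2007.9 mm².

A_s ≈ 2010 mm²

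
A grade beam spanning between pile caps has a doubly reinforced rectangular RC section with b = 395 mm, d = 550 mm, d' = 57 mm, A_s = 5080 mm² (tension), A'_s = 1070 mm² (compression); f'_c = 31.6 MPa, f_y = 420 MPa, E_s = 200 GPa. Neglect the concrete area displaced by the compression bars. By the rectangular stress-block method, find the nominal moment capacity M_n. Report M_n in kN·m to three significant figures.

Assume both tension and compression steel yield.
Net tension couple steel: A_s − A'_s = 4010 mm².
a = (A_s − A'_s) f_y / (0.85 f'_c b) = 1684200/(0.85 × 31.6 × 395) = 158.74 mm.
c = a/β₁ = 158.74/0.824 = 192.65 mm; ε'_s = 0.003(c − d')/c = 0.0021 ≥ f_y/E_s = 0.0021, so compression steel does yield.
M_n = (A_s − A'_s) f_y (d − a/2) + A'_s f_y (d − d') = [1684200 × (550 − 79.37) + 449400 × (550 − 57)] × 10⁻⁶ = 792.64 + 221.55 = 1014.19 kN·m.

M_n ≈ 1010 kN·m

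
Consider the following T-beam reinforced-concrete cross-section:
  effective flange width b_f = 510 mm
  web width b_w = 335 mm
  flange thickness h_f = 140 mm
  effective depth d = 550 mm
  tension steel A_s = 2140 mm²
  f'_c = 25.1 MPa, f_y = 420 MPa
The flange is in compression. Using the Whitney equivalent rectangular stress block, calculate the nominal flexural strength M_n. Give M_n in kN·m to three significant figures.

M_n ≈ 457 kN·m

Tension: T = A_s f_y = 2140 × 420 = 898800 N.
Try a within the flange: a = T/(0.85 f'_c b_f) = 898800/(0.85 × 25.1 × 510) = 82.60 mm.
Since a = 82.60 ≤ h_f = 140 mm, the stress block lies entirely in the flange; analyse as a rectangular beam of width b_f.
M_n = T(d − a/2) = 898800 × (550 − 41.3) = 457.22 × 10⁶ N·mm.
M_n = 457.22 kN·m.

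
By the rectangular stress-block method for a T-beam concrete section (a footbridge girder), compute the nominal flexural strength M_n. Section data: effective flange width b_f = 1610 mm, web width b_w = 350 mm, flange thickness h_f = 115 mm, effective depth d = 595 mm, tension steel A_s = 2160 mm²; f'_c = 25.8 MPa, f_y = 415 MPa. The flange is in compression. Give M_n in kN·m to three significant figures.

Tension: T = A_s f_y = 2160 × 415 = 896400 N.
Try a within the flange: a = T/(0.85 f'_c b_f) = 896400/(0.85 × 25.8 × 1610) = 25.39 mm.
Since a = 25.39 ≤ h_f = 115 mm, the stress block lies entirely in the flange; analyse as a rectangular beam of width b_f.
M_n = T(d − a/2) = 896400 × (595 − 12.695) = 521.98 × 10⁶ N·mm.
M_n = 521.98 kN·m.

M_n ≈ 522 kN·m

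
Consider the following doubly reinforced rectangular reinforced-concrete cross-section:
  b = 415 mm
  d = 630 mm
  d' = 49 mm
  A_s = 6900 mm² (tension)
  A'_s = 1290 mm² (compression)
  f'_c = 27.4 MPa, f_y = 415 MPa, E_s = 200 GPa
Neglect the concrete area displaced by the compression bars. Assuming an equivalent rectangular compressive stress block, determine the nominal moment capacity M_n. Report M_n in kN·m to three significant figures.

Assume both tension and compression steel yield.
Net tension couple steel: A_s − A'_s = 5610 mm².
a = (A_s − A'_s) f_y / (0.85 f'_c b) = 2328150/(0.85 × 27.4 × 415) = 240.88 mm.
c = a/β₁ = 240.88/0.85 = 283.39 mm; ε'_s = 0.003(c − d')/c = 0.0025 ≥ f_y/E_s = 0.0021, so compression steel does yield.
M_n = (A_s − A'_s) f_y (d − a/2) + A'_s f_y (d − d') = [2328150 × (630 − 120.44) + 535350 × (630 − 49)] × 10⁻⁶ = 1186.33 + 311.04 = 1497.37 kN·m.

M_n ≈ 1500 kN·m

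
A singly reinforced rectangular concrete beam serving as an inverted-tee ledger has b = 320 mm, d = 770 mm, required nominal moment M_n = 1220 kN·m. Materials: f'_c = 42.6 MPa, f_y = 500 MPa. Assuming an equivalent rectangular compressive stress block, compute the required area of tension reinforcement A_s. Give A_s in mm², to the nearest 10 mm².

A_s ≈ 3520 mm²

With M_n = 0.85 f'_c a b (d − a/2), solve the quadratic for a:
a = d − √(d² − 2M_n/(0.85 f'_c b)) = 770 − √(770² − 2 × 1220×10⁶/(0.85 × 42.6 × 320)) = 151.68 mm.
A_s = 0.85 f'_c a b / f_y = 0.85 × 42.6 × 151.68 × 320 / 500 = 3515.1 mm².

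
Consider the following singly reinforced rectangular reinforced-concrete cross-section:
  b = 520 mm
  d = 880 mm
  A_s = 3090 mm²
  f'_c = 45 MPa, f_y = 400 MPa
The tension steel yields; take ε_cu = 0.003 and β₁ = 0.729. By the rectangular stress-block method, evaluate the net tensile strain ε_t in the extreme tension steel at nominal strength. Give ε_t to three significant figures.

ε_t ≈ 0.0280

a = A_s f_y/(0.85 f'_c b) = 62.14 mm.
β₁ = 0.729, so c = a/β₁ = 62.14/0.729 = 85.24 mm.
From the linear strain diagram with ε_cu = 0.003: ε_t = 0.003 (d − c)/c = 0.003 × (880 − 85.24)/85.24 = 0.0280.
Since ε_t ≥ 0.005, the section is tension-controlled.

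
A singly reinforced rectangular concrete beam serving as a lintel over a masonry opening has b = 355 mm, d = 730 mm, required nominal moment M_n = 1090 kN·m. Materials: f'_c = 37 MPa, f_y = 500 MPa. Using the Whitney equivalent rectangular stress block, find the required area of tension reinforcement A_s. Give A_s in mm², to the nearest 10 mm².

A_s ≈ 3330 mm²

With M_n = 0.85 f'_c a b (d − a/2), solve the quadratic for a:
a = d − √(d² − 2M_n/(0.85 f'_c b)) = 730 − √(730² − 2 × 1090×10⁶/(0.85 × 37 × 355)) = 148.93 mm.
A_s = 0.85 f'_c a b / f_y = 0.85 × 37 × 148.93 × 355 / 500 = 3325.5 mm².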